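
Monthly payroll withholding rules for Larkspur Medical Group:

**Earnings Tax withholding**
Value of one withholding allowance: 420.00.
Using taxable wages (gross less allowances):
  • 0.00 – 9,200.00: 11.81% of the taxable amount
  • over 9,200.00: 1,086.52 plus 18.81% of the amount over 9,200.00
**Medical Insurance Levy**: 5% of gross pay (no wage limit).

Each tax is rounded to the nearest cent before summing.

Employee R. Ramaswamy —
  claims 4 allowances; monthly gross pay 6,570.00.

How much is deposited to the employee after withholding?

5,663.99

Earnings Tax: taxable = 6,570.00 − 4×420.00 = 4,890.00
  11.81% × 4,890.00 = 577.51
Medical Insurance Levy: 5% × 6,570.00 = 328.50
Total withheld: 577.51 + 328.50 = 906.01
Net pay: 6,570.00 − 906.01 = 5,663.99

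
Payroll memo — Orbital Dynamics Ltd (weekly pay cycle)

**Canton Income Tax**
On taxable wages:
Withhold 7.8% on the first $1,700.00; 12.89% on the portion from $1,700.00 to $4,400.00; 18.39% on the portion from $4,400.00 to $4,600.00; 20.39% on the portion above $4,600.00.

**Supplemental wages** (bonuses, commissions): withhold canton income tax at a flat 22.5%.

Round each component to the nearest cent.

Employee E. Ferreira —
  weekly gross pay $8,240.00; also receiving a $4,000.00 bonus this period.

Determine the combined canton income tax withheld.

Canton Income Tax: taxable = $8,240.00
  $517.41 + 20.39% × ($8,240.00 − $4,600.00) = $517.41 + 20.39% × $3,640.00 = $1,259.61
Supplemental (22.5% flat on bonus): 22.5% × $4,000.00 = $900.00
Total canton income tax: $1,259.61 + $900.00 = $2,159.61

$2,159.61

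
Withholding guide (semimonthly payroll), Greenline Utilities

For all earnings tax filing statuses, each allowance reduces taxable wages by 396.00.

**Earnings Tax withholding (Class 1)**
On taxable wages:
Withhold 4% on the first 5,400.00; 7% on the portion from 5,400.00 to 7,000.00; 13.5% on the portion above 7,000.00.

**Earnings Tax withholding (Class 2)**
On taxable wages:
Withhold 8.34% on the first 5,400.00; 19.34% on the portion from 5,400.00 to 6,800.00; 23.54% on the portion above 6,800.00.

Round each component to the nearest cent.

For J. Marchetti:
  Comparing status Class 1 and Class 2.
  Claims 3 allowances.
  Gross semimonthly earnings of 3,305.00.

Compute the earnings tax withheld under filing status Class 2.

176.56

Earnings Tax (Class 2): taxable = 3,305.00 − 3×396.00 = 2,117.00
  8.34% × 2,117.00 = 176.56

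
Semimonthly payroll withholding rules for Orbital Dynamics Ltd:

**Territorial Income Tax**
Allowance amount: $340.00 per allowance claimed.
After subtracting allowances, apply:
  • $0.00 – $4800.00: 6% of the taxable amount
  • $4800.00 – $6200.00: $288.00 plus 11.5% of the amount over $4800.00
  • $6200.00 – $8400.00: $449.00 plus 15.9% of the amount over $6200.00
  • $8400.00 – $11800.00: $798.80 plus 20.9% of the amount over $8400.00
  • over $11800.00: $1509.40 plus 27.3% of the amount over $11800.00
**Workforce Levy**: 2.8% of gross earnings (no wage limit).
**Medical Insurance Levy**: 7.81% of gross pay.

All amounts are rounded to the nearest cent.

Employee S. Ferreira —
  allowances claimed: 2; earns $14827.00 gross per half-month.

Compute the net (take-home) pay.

Territorial Income Tax: taxable = $14827.00 − 2×$340.00 = $14147.00
  $1509.40 + 27.3% × ($14147.00 − $11800.00) = $1509.40 + 27.3% × $2347.00 = $2150.13
Workforce Levy: 2.8% × $14827.00 = $415.16
Medical Insurance Levy: 7.81% × $14827.00 = $1157.99
Total withheld: $2150.13 + $415.16 + $1157.99 = $3723.28
Net pay: $14827.00 − $3723.28 = $11103.72

$11103.72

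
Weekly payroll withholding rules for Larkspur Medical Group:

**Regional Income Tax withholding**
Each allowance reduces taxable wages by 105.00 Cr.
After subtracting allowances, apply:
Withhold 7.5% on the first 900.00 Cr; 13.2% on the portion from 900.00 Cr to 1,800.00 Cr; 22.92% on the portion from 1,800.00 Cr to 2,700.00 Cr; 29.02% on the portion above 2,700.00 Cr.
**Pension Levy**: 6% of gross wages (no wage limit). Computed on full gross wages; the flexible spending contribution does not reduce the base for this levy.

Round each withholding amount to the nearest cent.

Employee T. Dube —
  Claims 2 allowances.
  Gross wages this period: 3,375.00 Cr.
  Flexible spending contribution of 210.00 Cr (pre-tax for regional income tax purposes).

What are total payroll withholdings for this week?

669.08 Cr

Regional Income Tax: taxable = 3,375.00 Cr − 210.00 Cr − 2×105.00 Cr = 2,955.00 Cr
  392.58 Cr + 29.02% × (2,955.00 Cr − 2,700.00 Cr) = 392.58 Cr + 29.02% × 255.00 Cr = 466.58 Cr
Pension Levy: 6% × 3,375.00 Cr = 202.50 Cr
Total: 466.58 Cr + 202.50 Cr = 669.08 Cr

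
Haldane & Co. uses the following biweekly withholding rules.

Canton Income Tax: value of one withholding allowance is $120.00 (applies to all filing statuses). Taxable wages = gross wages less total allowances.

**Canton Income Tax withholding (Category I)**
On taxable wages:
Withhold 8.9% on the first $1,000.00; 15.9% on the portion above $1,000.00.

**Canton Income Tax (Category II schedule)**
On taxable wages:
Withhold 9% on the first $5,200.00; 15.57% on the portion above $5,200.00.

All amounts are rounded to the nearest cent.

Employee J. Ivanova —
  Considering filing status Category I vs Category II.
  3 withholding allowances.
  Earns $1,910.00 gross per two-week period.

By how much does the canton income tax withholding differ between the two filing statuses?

Canton Income Tax (Category I): taxable = $1,910.00 − 3×$120.00 = $1,550.00
  $89.00 + 15.9% × ($1,550.00 − $1,000.00) = $89.00 + 15.9% × $550.00 = $176.45
Canton Income Tax (Category II): taxable = $1,910.00 − 3×$120.00 = $1,550.00
  9% × $1,550.00 = $139.50
Difference: |$176.45 − $139.50| = $36.95 (higher under Category I)

$36.95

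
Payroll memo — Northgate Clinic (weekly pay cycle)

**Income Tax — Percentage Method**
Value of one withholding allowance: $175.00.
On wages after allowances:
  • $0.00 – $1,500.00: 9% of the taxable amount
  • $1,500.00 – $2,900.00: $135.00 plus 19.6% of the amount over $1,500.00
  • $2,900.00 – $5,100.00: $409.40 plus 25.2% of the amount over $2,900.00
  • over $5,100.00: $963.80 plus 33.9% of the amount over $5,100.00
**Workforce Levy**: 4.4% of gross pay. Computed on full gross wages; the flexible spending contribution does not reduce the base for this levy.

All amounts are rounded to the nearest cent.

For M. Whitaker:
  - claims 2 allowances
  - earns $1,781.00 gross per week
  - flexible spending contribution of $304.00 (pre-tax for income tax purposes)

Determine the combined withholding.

$179.79

Income Tax: taxable = $1,781.00 − $304.00 − 2×$175.00 = $1,127.00
  9% × $1,127.00 = $101.43
Workforce Levy: 4.4% × $1,781.00 = $78.36
Total: $101.43 + $78.36 = $179.79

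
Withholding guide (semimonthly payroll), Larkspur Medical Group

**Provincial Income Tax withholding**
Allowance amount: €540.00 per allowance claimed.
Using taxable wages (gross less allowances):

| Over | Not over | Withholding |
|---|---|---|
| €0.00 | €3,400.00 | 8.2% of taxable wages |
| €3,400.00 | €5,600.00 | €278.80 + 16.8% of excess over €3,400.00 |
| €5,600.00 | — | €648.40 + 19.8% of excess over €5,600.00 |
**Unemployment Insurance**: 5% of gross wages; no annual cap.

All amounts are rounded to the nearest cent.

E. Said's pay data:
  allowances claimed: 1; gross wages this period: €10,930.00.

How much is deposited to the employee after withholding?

€8,786.68

Provincial Income Tax: taxable = €10,930.00 − 1×€540.00 = €10,390.00
  €648.40 + 19.8% × (€10,390.00 − €5,600.00) = €648.40 + 19.8% × €4,790.00 = €1,596.82
Unemployment Insurance: 5% × €10,930.00 = €546.50
Total withheld: €1,596.82 + €546.50 = €2,143.32
Net pay: €10,930.00 − €2,143.32 = €8,786.68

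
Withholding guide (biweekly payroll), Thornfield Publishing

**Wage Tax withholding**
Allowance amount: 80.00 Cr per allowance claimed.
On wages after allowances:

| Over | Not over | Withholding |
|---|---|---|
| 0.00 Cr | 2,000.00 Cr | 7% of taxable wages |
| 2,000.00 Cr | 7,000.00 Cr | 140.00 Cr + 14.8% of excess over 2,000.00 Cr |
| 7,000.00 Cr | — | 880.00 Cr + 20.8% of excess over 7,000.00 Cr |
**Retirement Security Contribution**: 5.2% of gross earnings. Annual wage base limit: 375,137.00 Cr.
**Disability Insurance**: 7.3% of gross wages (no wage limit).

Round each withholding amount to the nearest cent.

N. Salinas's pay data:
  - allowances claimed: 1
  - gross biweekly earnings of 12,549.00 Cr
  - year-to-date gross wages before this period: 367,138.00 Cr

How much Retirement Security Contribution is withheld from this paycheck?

415.95 Cr

Retirement Security Contribution: cap 375,137.00 Cr − YTD 367,138.00 Cr = 7,999.00 Cr subject; 5.2% × 7,999.00 Cr = 415.95 Cr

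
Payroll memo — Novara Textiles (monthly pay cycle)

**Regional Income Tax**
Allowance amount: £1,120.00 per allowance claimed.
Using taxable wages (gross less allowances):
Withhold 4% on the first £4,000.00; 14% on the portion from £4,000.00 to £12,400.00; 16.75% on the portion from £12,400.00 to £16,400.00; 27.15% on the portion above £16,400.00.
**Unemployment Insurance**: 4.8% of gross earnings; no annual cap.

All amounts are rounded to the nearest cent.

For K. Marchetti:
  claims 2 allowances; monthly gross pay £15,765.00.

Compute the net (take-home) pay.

Regional Income Tax: taxable = £15,765.00 − 2×£1,120.00 = £13,525.00
  £1,336.00 + 16.75% × (£13,525.00 − £12,400.00) = £1,336.00 + 16.75% × £1,125.00 = £1,524.44
Unemployment Insurance: 4.8% × £15,765.00 = £756.72
Total withheld: £1,524.44 + £756.72 = £2,281.16
Net pay: £15,765.00 − £2,281.16 = £13,483.84

£13,483.84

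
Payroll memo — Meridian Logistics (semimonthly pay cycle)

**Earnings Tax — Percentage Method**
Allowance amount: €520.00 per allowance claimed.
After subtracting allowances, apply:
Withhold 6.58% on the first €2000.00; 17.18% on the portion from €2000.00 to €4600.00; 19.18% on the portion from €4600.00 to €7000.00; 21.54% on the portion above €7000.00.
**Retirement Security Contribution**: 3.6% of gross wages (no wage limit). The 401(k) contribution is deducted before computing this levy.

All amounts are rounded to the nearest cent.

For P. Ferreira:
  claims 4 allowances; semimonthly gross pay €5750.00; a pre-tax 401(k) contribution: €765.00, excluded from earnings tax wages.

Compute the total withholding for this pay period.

Earnings Tax: taxable = €5750.00 − €765.00 − 4×€520.00 = €2905.00
  €131.60 + 17.18% × (€2905.00 − €2000.00) = €131.60 + 17.18% × €905.00 = €287.08
Retirement Security Contribution: 3.6% × €4985.00 = €179.46
Total: €287.08 + €179.46 = €466.54

€466.54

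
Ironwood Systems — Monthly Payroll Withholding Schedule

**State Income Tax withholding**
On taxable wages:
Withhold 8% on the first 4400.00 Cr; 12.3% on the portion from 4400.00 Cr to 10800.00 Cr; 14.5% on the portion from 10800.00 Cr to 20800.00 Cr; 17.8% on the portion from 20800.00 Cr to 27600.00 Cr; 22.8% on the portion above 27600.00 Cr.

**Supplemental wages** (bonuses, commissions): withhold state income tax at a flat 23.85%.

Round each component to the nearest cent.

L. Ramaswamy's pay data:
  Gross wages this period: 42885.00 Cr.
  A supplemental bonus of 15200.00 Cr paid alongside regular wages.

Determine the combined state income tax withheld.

State Income Tax: taxable = 42885.00 Cr
  3799.60 Cr + 22.8% × (42885.00 Cr − 27600.00 Cr) = 3799.60 Cr + 22.8% × 15285.00 Cr = 7284.58 Cr
Supplemental (23.85% flat on bonus): 23.85% × 15200.00 Cr = 3625.20 Cr
Total state income tax: 7284.58 Cr + 3625.20 Cr = 10909.78 Cr

10909.78 Cr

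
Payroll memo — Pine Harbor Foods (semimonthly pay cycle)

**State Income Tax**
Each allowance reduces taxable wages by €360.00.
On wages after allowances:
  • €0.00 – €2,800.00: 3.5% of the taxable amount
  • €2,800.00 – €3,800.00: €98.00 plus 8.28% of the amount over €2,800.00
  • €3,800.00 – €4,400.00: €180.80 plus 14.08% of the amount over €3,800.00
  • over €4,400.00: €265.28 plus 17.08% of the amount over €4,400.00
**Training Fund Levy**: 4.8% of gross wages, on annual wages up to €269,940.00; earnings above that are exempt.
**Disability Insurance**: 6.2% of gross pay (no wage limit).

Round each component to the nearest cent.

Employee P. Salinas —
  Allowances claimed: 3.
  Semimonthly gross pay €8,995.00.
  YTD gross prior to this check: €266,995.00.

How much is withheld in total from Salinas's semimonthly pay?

State Income Tax: taxable = €8,995.00 − 3×€360.00 = €7,915.00
  €265.28 + 17.08% × (€7,915.00 − €4,400.00) = €265.28 + 17.08% × €3,515.00 = €865.64
Training Fund Levy: cap €269,940.00 − YTD €266,995.00 = €2,945.00 subject; 4.8% × €2,945.00 = €141.36
Disability Insurance: 6.2% × €8,995.00 = €557.69
Total: €865.64 + €141.36 + €557.69 = €1,564.69

€1,564.69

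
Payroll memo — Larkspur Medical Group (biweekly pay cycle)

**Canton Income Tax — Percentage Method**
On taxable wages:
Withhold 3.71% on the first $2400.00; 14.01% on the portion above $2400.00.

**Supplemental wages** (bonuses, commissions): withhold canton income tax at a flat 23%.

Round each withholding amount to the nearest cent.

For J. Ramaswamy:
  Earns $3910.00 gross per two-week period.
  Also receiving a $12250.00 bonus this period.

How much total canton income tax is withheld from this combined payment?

Canton Income Tax: taxable = $3910.00
  $89.04 + 14.01% × ($3910.00 − $2400.00) = $89.04 + 14.01% × $1510.00 = $300.59
Supplemental (23% flat on bonus): 23% × $12250.00 = $2817.50
Total canton income tax: $300.59 + $2817.50 = $3118.09

$3118.09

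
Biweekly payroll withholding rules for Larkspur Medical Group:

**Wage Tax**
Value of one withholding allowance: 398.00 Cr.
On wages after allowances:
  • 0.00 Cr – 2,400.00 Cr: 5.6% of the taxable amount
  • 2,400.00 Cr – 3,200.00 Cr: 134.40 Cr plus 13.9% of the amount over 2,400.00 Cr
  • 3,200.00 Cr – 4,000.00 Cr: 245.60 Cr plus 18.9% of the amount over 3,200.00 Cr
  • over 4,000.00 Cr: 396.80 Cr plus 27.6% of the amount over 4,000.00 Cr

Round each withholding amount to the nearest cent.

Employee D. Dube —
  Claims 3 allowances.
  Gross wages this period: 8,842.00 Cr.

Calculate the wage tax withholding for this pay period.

Wage Tax: taxable = 8,842.00 Cr − 3×398.00 Cr = 7,648.00 Cr
  396.80 Cr + 27.6% × (7,648.00 Cr − 4,000.00 Cr) = 396.80 Cr + 27.6% × 3,648.00 Cr = 1,403.65 Cr

1,403.65 Cr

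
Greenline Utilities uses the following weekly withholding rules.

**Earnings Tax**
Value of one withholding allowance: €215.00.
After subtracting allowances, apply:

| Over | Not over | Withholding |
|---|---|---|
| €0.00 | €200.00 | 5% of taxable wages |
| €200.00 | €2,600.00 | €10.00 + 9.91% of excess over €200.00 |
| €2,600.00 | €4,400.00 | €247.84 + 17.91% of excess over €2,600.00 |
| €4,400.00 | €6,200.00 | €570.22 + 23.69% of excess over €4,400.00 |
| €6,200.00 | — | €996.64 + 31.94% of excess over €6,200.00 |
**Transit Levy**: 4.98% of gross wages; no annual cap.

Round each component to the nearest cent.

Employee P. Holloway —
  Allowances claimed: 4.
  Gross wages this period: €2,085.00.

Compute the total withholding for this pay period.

€215.41

Earnings Tax: taxable = €2,085.00 − 4×€215.00 = €1,225.00
  €10.00 + 9.91% × (€1,225.00 − €200.00) = €10.00 + 9.91% × €1,025.00 = €111.58
Transit Levy: 4.98% × €2,085.00 = €103.83
Total: €111.58 + €103.83 = €215.41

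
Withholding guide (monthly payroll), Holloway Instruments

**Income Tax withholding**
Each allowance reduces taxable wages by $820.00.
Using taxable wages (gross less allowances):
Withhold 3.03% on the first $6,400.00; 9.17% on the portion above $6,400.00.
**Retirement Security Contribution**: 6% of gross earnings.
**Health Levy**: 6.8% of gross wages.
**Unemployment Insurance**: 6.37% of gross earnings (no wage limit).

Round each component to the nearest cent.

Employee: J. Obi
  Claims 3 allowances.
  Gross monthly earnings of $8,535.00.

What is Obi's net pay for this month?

Income Tax: taxable = $8,535.00 − 3×$820.00 = $6,075.00
  3.03% × $6,075.00 = $184.07
Retirement Security Contribution: 6% × $8,535.00 = $512.10
Health Levy: 6.8% × $8,535.00 = $580.38
Unemployment Insurance: 6.37% × $8,535.00 = $543.68
Total withheld: $184.07 + $512.10 + $580.38 + $543.68 = $1,820.23
Net pay: $8,535.00 − $1,820.23 = $6,714.77

$6,714.77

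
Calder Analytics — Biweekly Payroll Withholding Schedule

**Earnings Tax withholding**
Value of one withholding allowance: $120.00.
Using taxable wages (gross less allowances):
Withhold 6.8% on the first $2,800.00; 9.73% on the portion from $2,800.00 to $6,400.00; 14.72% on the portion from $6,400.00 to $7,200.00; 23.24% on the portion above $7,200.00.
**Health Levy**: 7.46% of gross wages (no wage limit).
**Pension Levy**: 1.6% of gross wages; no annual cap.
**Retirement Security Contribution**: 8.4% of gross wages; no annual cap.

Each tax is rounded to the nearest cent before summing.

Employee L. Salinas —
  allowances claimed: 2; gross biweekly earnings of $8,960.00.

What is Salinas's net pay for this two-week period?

Earnings Tax: taxable = $8,960.00 − 2×$120.00 = $8,720.00
  $658.44 + 23.24% × ($8,720.00 − $7,200.00) = $658.44 + 23.24% × $1,520.00 = $1,011.69
Health Levy: 7.46% × $8,960.00 = $668.42
Pension Levy: 1.6% × $8,960.00 = $143.36
Retirement Security Contribution: 8.4% × $8,960.00 = $752.64
Total withheld: $1,011.69 + $668.42 + $143.36 + $752.64 = $2,576.11
Net pay: $8,960.00 − $2,576.11 = $6,383.89

$6,383.89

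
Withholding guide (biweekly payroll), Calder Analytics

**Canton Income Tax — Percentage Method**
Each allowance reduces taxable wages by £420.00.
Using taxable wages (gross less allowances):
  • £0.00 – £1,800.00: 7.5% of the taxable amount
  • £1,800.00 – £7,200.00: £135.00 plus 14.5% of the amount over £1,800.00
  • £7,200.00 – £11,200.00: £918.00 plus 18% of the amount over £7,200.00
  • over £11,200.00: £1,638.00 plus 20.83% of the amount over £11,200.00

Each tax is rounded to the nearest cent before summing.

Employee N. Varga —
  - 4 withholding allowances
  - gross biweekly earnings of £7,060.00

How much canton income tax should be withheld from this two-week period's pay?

£654.10

Canton Income Tax: taxable = £7,060.00 − 4×£420.00 = £5,380.00
  £135.00 + 14.5% × (£5,380.00 − £1,800.00) = £135.00 + 14.5% × £3,580.00 = £654.10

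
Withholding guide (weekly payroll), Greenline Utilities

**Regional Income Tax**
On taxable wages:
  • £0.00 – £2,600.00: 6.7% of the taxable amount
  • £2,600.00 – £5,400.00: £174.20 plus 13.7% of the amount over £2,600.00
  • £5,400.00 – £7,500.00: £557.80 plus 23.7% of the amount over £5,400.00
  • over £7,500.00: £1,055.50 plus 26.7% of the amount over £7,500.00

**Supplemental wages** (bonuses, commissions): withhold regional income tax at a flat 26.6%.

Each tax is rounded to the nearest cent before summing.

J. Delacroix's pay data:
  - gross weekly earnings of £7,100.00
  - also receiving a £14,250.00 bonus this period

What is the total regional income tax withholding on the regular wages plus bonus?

£4,751.20

Regional Income Tax: taxable = £7,100.00
  £557.80 + 23.7% × (£7,100.00 − £5,400.00) = £557.80 + 23.7% × £1,700.00 = £960.70
Supplemental (26.6% flat on bonus): 26.6% × £14,250.00 = £3,790.50
Total regional income tax: £960.70 + £3,790.50 = £4,751.20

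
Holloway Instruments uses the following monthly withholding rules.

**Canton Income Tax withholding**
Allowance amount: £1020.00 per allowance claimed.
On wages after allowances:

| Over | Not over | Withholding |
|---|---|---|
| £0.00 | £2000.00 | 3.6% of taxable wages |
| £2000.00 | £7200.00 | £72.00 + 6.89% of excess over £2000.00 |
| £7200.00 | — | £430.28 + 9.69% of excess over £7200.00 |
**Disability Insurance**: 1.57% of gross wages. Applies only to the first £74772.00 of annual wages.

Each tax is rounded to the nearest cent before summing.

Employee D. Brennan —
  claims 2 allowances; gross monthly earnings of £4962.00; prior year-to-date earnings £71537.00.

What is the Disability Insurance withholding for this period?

£50.79

Disability Insurance: cap £74772.00 − YTD £71537.00 = £3235.00 subject; 1.57% × £3235.00 = £50.79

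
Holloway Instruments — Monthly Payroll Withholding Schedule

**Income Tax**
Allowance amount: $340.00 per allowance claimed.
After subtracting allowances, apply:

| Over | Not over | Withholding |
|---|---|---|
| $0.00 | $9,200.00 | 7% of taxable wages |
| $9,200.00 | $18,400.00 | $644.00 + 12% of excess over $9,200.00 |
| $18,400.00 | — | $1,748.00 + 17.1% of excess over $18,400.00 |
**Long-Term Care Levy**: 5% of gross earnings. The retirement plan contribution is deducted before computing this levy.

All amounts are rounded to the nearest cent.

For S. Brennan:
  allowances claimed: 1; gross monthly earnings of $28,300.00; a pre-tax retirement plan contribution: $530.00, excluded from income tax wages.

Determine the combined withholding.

$4,680.63

Income Tax: taxable = $28,300.00 − $530.00 − 1×$340.00 = $27,430.00
  $1,748.00 + 17.1% × ($27,430.00 − $18,400.00) = $1,748.00 + 17.1% × $9,030.00 = $3,292.13
Long-Term Care Levy: 5% × $27,770.00 = $1,388.50
Total: $3,292.13 + $1,388.50 = $4,680.63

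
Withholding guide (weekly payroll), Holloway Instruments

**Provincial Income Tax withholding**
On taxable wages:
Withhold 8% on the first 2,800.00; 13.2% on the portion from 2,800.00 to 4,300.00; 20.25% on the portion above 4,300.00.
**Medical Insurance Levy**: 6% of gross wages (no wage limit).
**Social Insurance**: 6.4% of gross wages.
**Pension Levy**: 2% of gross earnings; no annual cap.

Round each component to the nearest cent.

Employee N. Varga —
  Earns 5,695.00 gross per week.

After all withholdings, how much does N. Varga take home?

4,170.43

Provincial Income Tax: taxable = 5,695.00
  422.00 + 20.25% × (5,695.00 − 4,300.00) = 422.00 + 20.25% × 1,395.00 = 704.49
Medical Insurance Levy: 6% × 5,695.00 = 341.70
Social Insurance: 6.4% × 5,695.00 = 364.48
Pension Levy: 2% × 5,695.00 = 113.90
Total withheld: 704.49 + 341.70 + 364.48 + 113.90 = 1,524.57
Net pay: 5,695.00 − 1,524.57 = 4,170.43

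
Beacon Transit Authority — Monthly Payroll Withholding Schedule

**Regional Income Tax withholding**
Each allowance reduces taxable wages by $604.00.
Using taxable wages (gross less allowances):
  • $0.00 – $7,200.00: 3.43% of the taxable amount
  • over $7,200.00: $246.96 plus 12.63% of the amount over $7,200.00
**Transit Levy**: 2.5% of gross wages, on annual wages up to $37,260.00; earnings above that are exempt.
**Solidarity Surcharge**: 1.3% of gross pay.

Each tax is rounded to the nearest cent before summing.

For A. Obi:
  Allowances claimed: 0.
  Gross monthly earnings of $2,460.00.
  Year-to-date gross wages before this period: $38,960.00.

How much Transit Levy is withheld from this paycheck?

Transit Levy: YTD $38,960.00 ≥ cap $37,260.00 → $0.00

$0.00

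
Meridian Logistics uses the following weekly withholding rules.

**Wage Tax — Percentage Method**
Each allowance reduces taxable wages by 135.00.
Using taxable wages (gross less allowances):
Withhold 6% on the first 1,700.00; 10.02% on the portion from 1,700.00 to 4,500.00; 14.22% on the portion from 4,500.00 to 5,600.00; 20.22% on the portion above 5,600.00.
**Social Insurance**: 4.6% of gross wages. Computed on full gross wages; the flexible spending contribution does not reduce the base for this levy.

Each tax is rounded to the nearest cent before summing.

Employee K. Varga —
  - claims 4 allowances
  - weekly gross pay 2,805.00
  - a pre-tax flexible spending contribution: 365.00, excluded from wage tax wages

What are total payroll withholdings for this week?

251.07

Wage Tax: taxable = 2,805.00 − 365.00 − 4×135.00 = 1,900.00
  102.00 + 10.02% × (1,900.00 − 1,700.00) = 102.00 + 10.02% × 200.00 = 122.04
Social Insurance: 4.6% × 2,805.00 = 129.03
Total: 122.04 + 129.03 = 251.07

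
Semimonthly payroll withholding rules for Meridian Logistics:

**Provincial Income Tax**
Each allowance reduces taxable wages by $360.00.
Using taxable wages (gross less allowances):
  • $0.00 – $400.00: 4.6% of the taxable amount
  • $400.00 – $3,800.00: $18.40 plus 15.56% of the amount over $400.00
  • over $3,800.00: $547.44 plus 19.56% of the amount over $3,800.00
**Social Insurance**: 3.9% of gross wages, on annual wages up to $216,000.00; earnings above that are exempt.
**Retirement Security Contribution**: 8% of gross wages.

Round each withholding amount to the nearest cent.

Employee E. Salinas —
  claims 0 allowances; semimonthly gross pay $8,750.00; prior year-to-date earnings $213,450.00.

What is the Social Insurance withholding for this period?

Social Insurance: cap $216,000.00 − YTD $213,450.00 = $2,550.00 subject; 3.9% × $2,550.00 = $99.45

$99.45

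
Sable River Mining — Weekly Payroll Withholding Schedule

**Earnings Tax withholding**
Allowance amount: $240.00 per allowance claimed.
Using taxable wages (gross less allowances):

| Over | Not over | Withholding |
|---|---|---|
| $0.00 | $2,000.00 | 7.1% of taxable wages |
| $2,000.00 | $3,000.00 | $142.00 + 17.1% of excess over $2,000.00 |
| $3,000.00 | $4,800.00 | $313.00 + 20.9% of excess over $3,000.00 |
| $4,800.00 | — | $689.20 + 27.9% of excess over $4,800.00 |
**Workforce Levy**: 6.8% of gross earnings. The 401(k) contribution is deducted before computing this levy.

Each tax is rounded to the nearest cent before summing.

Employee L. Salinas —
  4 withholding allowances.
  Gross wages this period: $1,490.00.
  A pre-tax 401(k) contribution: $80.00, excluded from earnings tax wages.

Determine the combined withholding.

$127.83

Earnings Tax: taxable = $1,490.00 − $80.00 − 4×$240.00 = $450.00
  7.1% × $450.00 = $31.95
Workforce Levy: 6.8% × $1,410.00 = $95.88
Total: $31.95 + $95.88 = $127.83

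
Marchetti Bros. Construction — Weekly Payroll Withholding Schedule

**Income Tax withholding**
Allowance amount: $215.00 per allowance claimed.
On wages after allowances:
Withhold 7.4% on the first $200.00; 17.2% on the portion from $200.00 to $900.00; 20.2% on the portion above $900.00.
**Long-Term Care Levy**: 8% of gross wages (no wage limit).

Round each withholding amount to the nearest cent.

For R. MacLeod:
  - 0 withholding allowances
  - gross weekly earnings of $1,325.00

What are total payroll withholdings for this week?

Income Tax: taxable = $1,325.00
  $135.20 + 20.2% × ($1,325.00 − $900.00) = $135.20 + 20.2% × $425.00 = $221.05
Long-Term Care Levy: 8% × $1,325.00 = $106.00
Total: $221.05 + $106.00 = $327.05

$327.05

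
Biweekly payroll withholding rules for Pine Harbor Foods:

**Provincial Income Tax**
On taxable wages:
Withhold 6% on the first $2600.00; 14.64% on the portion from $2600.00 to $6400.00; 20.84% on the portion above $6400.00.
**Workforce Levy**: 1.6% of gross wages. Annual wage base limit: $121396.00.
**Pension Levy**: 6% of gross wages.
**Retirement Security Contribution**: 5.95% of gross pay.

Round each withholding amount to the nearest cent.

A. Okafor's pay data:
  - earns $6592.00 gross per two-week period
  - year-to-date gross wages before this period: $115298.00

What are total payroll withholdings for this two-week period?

$1637.64

Provincial Income Tax: taxable = $6592.00
  $712.32 + 20.84% × ($6592.00 − $6400.00) = $712.32 + 20.84% × $192.00 = $752.33
Workforce Levy: cap $121396.00 − YTD $115298.00 = $6098.00 subject; 1.6% × $6098.00 = $97.57
Pension Levy: 6% × $6592.00 = $395.52
Retirement Security Contribution: 5.95% × $6592.00 = $392.22
Total: $752.33 + $97.57 + $395.52 + $392.22 = $1637.64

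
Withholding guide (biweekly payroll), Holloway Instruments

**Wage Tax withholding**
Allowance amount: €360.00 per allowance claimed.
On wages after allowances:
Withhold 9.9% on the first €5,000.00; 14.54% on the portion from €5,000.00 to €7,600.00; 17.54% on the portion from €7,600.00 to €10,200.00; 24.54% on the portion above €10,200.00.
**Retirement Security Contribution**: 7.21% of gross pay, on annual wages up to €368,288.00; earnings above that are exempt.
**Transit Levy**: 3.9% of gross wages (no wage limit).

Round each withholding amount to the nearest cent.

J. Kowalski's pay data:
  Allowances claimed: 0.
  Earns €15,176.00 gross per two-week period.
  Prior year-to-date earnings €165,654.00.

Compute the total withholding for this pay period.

Wage Tax: taxable = €15,176.00
  €1,329.08 + 24.54% × (€15,176.00 − €10,200.00) = €1,329.08 + 24.54% × €4,976.00 = €2,550.19
Retirement Security Contribution: 7.21% × €15,176.00 = €1,094.19
Transit Levy: 3.9% × €15,176.00 = €591.86
Total: €2,550.19 + €1,094.19 + €591.86 = €4,236.24

€4,236.24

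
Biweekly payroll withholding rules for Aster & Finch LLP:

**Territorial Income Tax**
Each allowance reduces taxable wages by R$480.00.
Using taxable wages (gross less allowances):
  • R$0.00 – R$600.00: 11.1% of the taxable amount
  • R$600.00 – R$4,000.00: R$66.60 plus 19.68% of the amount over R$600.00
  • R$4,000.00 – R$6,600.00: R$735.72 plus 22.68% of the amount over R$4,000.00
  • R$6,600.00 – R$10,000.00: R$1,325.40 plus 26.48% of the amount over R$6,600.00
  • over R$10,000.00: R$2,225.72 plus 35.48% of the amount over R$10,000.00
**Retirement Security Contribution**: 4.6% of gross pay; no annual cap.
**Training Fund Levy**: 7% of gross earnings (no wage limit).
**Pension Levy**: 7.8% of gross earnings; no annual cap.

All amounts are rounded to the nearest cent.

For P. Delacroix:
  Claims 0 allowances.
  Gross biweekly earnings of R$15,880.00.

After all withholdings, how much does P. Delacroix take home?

Territorial Income Tax: taxable = R$15,880.00
  R$2,225.72 + 35.48% × (R$15,880.00 − R$10,000.00) = R$2,225.72 + 35.48% × R$5,880.00 = R$4,311.94
Retirement Security Contribution: 4.6% × R$15,880.00 = R$730.48
Training Fund Levy: 7% × R$15,880.00 = R$1,111.60
Pension Levy: 7.8% × R$15,880.00 = R$1,238.64
Total withheld: R$4,311.94 + R$730.48 + R$1,111.60 + R$1,238.64 = R$7,392.66
Net pay: R$15,880.00 − R$7,392.66 = R$8,487.34

R$8,487.34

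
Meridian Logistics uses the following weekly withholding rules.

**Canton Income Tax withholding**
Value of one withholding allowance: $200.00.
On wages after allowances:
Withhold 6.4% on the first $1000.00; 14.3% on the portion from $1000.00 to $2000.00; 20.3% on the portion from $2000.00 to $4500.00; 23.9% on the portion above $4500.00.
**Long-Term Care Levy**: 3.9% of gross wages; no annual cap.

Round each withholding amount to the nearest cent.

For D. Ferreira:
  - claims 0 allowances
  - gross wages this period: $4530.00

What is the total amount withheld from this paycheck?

Canton Income Tax: taxable = $4530.00
  $714.50 + 23.9% × ($4530.00 − $4500.00) = $714.50 + 23.9% × $30.00 = $721.67
Long-Term Care Levy: 3.9% × $4530.00 = $176.67
Total: $721.67 + $176.67 = $898.34

$898.34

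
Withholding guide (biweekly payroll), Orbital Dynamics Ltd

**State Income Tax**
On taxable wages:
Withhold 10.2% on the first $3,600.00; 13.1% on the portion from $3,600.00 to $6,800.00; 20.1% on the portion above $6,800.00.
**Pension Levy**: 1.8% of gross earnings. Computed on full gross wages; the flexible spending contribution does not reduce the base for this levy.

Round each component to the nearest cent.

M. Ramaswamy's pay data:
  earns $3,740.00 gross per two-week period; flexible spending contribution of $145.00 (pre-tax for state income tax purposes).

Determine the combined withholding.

$434.01

State Income Tax: taxable = $3,740.00 − $145.00 = $3,595.00
  10.2% × $3,595.00 = $366.69
Pension Levy: 1.8% × $3,740.00 = $67.32
Total: $366.69 + $67.32 = $434.01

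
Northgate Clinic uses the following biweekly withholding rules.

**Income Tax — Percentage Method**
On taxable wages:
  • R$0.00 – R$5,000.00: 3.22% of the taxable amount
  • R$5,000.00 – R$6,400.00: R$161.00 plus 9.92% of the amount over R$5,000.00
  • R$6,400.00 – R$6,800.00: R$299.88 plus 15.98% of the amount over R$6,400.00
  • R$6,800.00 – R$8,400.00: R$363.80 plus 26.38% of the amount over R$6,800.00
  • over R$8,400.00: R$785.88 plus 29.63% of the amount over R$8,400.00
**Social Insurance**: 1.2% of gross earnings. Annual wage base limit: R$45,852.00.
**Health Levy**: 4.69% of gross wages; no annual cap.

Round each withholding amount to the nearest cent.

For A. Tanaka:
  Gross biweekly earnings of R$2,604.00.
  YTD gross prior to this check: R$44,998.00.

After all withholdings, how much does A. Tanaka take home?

R$2,387.77

Income Tax: taxable = R$2,604.00
  3.22% × R$2,604.00 = R$83.85
Social Insurance: cap R$45,852.00 − YTD R$44,998.00 = R$854.00 subject; 1.2% × R$854.00 = R$10.25
Health Levy: 4.69% × R$2,604.00 = R$122.13
Total withheld: R$83.85 + R$10.25 + R$122.13 = R$216.23
Net pay: R$2,604.00 − R$216.23 = R$2,387.77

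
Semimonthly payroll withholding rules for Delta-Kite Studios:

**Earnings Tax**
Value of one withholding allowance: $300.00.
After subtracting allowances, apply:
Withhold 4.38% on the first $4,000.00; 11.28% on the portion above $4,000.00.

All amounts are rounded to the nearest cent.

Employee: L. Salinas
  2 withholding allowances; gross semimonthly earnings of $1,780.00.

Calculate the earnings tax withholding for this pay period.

$51.68

Earnings Tax: taxable = $1,780.00 − 2×$300.00 = $1,180.00
  4.38% × $1,180.00 = $51.68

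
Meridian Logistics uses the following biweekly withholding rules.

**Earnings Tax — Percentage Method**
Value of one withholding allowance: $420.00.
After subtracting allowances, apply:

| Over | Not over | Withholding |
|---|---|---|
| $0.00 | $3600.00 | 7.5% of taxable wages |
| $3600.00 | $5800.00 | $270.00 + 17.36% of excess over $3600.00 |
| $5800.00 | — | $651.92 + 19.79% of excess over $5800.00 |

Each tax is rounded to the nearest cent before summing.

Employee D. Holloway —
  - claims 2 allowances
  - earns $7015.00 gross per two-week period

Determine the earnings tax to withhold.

$726.13

Earnings Tax: taxable = $7015.00 − 2×$420.00 = $6175.00
  $651.92 + 19.79% × ($6175.00 − $5800.00) = $651.92 + 19.79% × $375.00 = $726.13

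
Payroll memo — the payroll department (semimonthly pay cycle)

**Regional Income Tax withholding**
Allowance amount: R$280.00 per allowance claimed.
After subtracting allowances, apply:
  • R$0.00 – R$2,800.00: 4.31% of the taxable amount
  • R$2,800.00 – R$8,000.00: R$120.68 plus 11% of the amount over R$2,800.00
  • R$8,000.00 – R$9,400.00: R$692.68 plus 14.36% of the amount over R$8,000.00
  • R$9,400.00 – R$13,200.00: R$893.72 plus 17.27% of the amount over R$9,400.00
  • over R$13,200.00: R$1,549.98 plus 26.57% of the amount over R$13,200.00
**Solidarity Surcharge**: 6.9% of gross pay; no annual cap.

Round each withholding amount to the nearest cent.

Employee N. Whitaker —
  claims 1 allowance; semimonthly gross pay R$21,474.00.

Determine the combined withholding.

R$5,155.70

Regional Income Tax: taxable = R$21,474.00 − 1×R$280.00 = R$21,194.00
  R$1,549.98 + 26.57% × (R$21,194.00 − R$13,200.00) = R$1,549.98 + 26.57% × R$7,994.00 = R$3,673.99
Solidarity Surcharge: 6.9% × R$21,474.00 = R$1,481.71
Total: R$3,673.99 + R$1,481.71 = R$5,155.70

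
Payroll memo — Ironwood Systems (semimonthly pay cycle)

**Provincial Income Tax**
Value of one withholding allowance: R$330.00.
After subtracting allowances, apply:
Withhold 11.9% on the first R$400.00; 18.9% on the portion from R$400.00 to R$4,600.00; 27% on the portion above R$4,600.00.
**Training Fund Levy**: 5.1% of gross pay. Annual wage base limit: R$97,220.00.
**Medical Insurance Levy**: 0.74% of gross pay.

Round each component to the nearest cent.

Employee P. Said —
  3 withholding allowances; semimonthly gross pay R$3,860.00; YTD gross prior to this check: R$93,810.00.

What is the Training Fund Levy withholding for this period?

R$173.91

Training Fund Levy: cap R$97,220.00 − YTD R$93,810.00 = R$3,410.00 subject; 5.1% × R$3,410.00 = R$173.91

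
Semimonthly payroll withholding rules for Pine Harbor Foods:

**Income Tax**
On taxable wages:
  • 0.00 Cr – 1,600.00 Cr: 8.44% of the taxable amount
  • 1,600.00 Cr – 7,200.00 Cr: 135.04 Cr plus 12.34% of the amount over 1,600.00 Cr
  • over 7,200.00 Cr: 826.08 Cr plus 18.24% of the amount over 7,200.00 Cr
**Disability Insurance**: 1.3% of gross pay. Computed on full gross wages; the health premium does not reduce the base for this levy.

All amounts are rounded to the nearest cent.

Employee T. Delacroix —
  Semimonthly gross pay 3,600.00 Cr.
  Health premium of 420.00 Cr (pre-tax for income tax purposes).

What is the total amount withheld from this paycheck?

Income Tax: taxable = 3,600.00 Cr − 420.00 Cr = 3,180.00 Cr
  135.04 Cr + 12.34% × (3,180.00 Cr − 1,600.00 Cr) = 135.04 Cr + 12.34% × 1,580.00 Cr = 330.01 Cr
Disability Insurance: 1.3% × 3,600.00 Cr = 46.80 Cr
Total: 330.01 Cr + 46.80 Cr = 376.81 Cr

376.81 Cr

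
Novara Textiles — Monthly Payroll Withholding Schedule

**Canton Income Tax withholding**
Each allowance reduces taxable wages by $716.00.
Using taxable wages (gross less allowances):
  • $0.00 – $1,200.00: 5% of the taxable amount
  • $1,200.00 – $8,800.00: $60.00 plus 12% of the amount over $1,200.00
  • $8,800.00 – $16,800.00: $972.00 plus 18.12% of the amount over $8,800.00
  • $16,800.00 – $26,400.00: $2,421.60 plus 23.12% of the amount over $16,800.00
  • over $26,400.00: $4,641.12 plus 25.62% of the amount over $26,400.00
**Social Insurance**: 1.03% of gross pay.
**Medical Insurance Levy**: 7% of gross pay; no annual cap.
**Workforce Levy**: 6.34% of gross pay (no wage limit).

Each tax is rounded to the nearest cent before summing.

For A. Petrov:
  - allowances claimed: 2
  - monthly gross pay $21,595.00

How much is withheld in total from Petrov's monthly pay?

Canton Income Tax: taxable = $21,595.00 − 2×$716.00 = $20,163.00
  $2,421.60 + 23.12% × ($20,163.00 − $16,800.00) = $2,421.60 + 23.12% × $3,363.00 = $3,199.13
Social Insurance: 1.03% × $21,595.00 = $222.43
Medical Insurance Levy: 7% × $21,595.00 = $1,511.65
Workforce Levy: 6.34% × $21,595.00 = $1,369.12
Total: $3,199.13 + $222.43 + $1,511.65 + $1,369.12 = $6,302.33

$6,302.33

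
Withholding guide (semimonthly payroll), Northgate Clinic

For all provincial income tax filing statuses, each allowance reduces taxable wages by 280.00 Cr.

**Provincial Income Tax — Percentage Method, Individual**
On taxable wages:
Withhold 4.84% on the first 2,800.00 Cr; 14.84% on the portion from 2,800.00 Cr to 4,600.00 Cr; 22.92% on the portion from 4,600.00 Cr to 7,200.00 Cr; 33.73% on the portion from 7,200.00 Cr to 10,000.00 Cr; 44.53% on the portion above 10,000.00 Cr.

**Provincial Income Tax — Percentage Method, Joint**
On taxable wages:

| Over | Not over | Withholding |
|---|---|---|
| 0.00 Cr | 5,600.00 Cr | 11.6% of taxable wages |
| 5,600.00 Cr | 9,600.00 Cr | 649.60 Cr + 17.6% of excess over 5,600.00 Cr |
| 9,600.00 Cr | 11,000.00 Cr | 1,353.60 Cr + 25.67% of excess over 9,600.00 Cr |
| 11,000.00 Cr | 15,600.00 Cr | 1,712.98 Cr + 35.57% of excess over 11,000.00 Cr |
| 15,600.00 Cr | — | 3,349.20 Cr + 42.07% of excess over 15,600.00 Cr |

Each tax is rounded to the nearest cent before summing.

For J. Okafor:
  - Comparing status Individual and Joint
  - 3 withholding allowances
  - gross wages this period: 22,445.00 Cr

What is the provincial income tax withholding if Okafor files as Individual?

Provincial Income Tax (Individual): taxable = 22,445.00 Cr − 3×280.00 Cr = 21,605.00 Cr
  1,943.00 Cr + 44.53% × (21,605.00 Cr − 10,000.00 Cr) = 1,943.00 Cr + 44.53% × 11,605.00 Cr = 7,110.71 Cr

7,110.71 Cr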